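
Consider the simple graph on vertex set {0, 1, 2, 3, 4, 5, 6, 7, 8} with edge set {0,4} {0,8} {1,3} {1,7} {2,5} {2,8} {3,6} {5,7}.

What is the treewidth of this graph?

A width-1 tree decomposition is:
Bags: B1 = {0, 4}  B2 = {0, 8}  B3 = {2, 8}  B4 = {2, 5}  B5 = {5, 7}  B6 = {1, 7}  B7 = {1, 3}  B8 = {3, 6}
Tree: B1–B2, B2–B3, B3–B4, B4–B5, B5–B6, B6–B7, B7–B8
Each bag holds 2 vertices, so the decomposition has width 1, which upper-bounds the treewidth. Since G has at least one edge (e.g. 4–0), it is not an edgeless graph, so tw(G) ≥ 1. Hence tw(G) = 1 exactly.

1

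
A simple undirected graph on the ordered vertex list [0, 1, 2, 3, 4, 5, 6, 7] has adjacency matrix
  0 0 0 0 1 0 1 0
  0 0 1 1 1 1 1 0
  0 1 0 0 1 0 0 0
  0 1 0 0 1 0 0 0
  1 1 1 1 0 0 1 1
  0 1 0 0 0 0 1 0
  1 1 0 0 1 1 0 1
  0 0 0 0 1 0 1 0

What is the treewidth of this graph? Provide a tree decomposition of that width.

Treewidth 2.
Bags: B1 = {0, 4, 6}  B2 = {1, 4, 6}  B3 = {1, 3, 4}  B4 = {1, 5, 6}  B5 = {4, 6, 7}  B6 = {1, 2, 4}
Tree: B1–B2, B2–B3, B2–B4, B2–B5, B2–B6

Every bag has size at most 3, so the width is 3 − 1 = 2 and tw(G) ≤ 2. For the lower bound, the 3 vertices {0, 4, 6} are pairwise adjacent, and any tree decomposition puts a clique entirely inside one bag — forcing width ≥ 2. Therefore the treewidth is 2.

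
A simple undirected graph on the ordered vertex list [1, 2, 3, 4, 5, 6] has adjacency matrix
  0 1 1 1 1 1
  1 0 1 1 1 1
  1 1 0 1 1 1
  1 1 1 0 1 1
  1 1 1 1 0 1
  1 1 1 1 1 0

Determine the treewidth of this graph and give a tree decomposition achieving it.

With just one bag of size 6, the width is 6 − 1 = 5, so tw(G) ≤ 5. On the other hand G contains the 6-clique {1, 2, 3, 4, 5, 6}. A clique must lie in a single bag of any decomposition, so no decomposition can have width below 5. Combining the bounds, tw(G) = 5.

Treewidth 5.
One optimal decomposition is:
Bags: B1 = {1, 2, 3, 4, 5, 6}
Tree: (single bag)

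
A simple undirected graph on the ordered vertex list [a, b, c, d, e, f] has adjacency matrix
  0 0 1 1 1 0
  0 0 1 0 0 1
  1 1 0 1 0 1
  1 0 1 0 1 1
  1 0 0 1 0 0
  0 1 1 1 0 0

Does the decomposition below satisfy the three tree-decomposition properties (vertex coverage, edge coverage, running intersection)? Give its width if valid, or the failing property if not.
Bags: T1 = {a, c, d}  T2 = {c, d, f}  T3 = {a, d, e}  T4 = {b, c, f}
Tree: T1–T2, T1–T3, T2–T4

Yes; width 2.

Vertex coverage: the bags together contain {a, b, c, d, e, f}, the full vertex set. Edge coverage: each edge of G has both endpoints in at least one bag. Running intersection: for every vertex, the bags containing it form a connected subtree. All three properties hold, so this is a valid tree decomposition of width max|bag| − 1 = 2, and hence tw(G) ≤ 2.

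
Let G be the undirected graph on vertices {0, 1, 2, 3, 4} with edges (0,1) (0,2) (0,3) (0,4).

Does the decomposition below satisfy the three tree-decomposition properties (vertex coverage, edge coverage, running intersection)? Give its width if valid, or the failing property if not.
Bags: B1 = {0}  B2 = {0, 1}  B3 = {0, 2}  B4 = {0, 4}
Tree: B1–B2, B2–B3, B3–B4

A tree decomposition must satisfy three properties: every vertex lies in some bag; for every edge, both endpoints lie together in some bag; and for every vertex, the bags containing it form a connected subtree. Here vertex 3 appears in no bag, so the decomposition is invalid.

No — vertex 3 appears in no bag.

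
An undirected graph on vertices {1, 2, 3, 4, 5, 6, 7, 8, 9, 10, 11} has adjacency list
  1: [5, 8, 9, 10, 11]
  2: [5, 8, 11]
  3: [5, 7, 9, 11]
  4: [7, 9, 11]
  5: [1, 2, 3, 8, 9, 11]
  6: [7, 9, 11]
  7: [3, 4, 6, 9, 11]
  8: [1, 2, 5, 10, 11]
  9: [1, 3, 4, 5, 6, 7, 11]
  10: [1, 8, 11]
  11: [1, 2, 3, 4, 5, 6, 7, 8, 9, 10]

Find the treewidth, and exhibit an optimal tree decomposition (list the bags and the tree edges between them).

Each bag holds 4 vertices, so the decomposition has width 3, which upper-bounds the treewidth. On the other hand G contains the 4-clique {1, 8, 10, 11}. A clique must lie in a single bag of any decomposition, so no decomposition can have width below 3. The upper and lower bounds meet at 3, so that is the treewidth.

Treewidth 3.
Bags: B1 = {1, 5, 9, 11}  B2 = {3, 5, 9, 11}  B3 = {1, 5, 8, 11}  B4 = {2, 5, 8, 11}  B5 = {1, 8, 10, 11}  B6 = {3, 7, 9, 11}  B7 = {4, 7, 9, 11}  B8 = {6, 7, 9, 11}
Tree: B1–B2, B1–B3, B3–B4, B3–B5, B2–B6, B6–B7, B6–B8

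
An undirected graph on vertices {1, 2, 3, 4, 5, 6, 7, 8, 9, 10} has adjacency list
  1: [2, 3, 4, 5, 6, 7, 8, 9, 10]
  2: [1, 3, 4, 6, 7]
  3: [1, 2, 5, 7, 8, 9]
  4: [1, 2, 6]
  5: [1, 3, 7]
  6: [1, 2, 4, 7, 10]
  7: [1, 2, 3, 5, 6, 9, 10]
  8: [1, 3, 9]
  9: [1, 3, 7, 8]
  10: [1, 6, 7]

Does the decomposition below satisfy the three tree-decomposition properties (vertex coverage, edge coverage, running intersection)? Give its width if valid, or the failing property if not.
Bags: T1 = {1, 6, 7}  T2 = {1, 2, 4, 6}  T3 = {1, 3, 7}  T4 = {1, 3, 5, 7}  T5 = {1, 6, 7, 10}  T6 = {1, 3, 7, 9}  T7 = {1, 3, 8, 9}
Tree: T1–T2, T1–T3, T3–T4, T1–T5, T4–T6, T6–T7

A tree decomposition must satisfy three properties: every vertex lies in some bag; for every edge, both endpoints lie together in some bag; and for every vertex, the bags containing it form a connected subtree. Here edge (2,7) lies in no bag, so the decomposition is invalid.

No — edge (2,7) lies in no bag.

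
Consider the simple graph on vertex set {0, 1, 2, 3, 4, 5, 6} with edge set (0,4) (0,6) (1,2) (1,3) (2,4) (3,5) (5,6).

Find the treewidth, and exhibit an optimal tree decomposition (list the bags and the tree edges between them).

Every bag has size at most 3, so the width is 3 − 1 = 2 and tw(G) ≤ 2. Since 1–2–4–0–6–5–3–1 is a cycle in G, G is not acyclic. Forests are exactly the graphs of treewidth ≤ 1, so tw(G) ≥ 2. The upper and lower bounds meet at 2, so that is the treewidth.

Treewidth 2.
One optimal decomposition is:
Bags: B1 = {1, 2, 4}  B2 = {0, 1, 4}  B3 = {0, 1, 6}  B4 = {1, 5, 6}  B5 = {1, 3, 5}
Tree: B1–B2, B2–B3, B3–B4, B4–B5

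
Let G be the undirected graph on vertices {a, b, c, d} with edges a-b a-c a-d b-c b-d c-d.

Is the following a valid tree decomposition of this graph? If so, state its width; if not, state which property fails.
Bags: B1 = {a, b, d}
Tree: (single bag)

No — vertex c appears in no bag.

A tree decomposition must satisfy three properties: every vertex lies in some bag; for every edge, both endpoints lie together in some bag; and for every vertex, the bags containing it form a connected subtree. Here vertex c appears in no bag, so the decomposition is invalid.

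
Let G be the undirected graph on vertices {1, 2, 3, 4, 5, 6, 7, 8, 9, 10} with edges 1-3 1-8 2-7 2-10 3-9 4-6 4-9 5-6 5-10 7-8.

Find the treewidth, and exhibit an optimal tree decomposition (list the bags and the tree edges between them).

The largest bag has 3 vertices, giving width 2; this decomposition certifies tw(G) ≤ 2. Since 7–2–10–5–6–4–9–3–1–8–7 is a cycle in G, G is not acyclic. Forests are exactly the graphs of treewidth ≤ 1, so tw(G) ≥ 2. Hence tw(G) = 2 exactly.

Treewidth 2.
One optimal decomposition is:
Bags: B1 = {2, 7, 10}  B2 = {5, 7, 10}  B3 = {5, 6, 7}  B4 = {4, 6, 7}  B5 = {4, 7, 9}  B6 = {3, 7, 9}  B7 = {1, 3, 7}  B8 = {1, 7, 8}
Tree: B1–B2, B2–B3, B3–B4, B4–B5, B5–B6, B6–B7, B7–B8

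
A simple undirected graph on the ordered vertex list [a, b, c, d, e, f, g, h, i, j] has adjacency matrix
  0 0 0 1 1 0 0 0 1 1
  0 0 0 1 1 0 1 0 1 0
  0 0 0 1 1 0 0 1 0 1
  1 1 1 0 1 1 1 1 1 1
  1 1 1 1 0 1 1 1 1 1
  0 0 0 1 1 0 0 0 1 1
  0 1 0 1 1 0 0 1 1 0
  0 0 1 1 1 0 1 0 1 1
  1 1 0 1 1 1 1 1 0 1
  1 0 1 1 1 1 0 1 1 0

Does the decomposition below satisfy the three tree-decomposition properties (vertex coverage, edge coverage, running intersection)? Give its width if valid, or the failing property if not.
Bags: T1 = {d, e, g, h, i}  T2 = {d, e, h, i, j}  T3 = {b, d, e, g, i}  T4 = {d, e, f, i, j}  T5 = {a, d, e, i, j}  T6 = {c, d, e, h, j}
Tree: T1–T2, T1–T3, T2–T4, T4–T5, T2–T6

Checking the three conditions: (i) the bags cover all of {a, b, c, d, e, f, g, h, i, j}; (ii) for each edge, some bag contains both endpoints; (iii) the bags containing any fixed vertex form a subtree. All hold, so the decomposition is valid with width 5 − 1 = 4.

Yes; width 4.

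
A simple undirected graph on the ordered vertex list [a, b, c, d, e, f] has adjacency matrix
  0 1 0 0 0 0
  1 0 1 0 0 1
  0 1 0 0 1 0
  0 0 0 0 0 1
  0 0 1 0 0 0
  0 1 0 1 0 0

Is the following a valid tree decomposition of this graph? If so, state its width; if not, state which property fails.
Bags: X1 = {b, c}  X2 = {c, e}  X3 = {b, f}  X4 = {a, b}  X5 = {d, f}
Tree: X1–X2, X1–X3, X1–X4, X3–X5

Vertex coverage: the bags together contain {a, b, c, d, e, f}, the full vertex set. Edge coverage: each edge of G has both endpoints in at least one bag. Running intersection: for every vertex, the bags containing it form a connected subtree. All three properties hold, so this is a valid tree decomposition of width max|bag| − 1 = 1, and hence tw(G) ≤ 1.

Yes; width 1.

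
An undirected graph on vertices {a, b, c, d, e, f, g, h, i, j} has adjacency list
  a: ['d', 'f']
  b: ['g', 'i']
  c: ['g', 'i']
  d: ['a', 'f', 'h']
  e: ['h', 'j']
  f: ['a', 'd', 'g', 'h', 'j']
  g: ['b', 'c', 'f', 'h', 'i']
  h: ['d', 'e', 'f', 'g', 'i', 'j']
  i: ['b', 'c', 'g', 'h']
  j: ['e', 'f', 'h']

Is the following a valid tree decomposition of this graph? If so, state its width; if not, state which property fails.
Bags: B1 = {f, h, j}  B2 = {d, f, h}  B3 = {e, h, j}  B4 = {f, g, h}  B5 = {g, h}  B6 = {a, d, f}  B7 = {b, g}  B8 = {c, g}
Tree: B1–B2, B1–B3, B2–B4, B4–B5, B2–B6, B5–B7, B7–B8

A tree decomposition must satisfy three properties: every vertex lies in some bag; for every edge, both endpoints lie together in some bag; and for every vertex, the bags containing it form a connected subtree. Here vertex i appears in no bag, so the decomposition is invalid.

No — vertex i appears in no bag.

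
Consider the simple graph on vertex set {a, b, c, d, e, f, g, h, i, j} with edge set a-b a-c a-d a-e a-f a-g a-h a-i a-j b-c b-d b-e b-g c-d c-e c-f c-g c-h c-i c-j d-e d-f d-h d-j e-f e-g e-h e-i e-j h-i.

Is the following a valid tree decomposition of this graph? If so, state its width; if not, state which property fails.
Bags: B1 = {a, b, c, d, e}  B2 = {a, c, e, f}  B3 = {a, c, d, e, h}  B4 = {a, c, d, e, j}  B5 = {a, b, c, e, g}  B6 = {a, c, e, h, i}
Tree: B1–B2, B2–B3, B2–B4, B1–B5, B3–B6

No — edge (d,f) lies in no bag.

A tree decomposition must satisfy three properties: every vertex lies in some bag; for every edge, both endpoints lie together in some bag; and for every vertex, the bags containing it form a connected subtree. Here edge (d,f) lies in no bag, so the decomposition is invalid.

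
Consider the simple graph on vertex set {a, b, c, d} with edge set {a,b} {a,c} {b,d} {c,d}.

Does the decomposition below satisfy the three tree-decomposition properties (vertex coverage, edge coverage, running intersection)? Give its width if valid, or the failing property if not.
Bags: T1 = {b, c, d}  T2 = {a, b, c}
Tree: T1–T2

Vertex coverage: the bags together contain {a, b, c, d}, the full vertex set. Edge coverage: each edge of G has both endpoints in at least one bag. Running intersection: for every vertex, the bags containing it form a connected subtree. All three properties hold, so this is a valid tree decomposition of width max|bag| − 1 = 2, and hence tw(G) ≤ 2.

Yes; width 2.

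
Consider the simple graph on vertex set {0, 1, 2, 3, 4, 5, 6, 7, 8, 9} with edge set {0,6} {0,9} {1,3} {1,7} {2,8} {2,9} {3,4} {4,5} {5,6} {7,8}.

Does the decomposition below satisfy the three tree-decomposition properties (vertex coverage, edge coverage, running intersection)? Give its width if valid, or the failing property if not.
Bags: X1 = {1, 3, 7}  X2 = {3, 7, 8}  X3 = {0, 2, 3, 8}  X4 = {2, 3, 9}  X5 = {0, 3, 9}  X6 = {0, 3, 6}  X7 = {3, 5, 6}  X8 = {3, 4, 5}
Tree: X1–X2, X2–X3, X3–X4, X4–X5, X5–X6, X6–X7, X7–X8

No — bags containing vertex 0 are not connected in the tree.

A tree decomposition must satisfy three properties: every vertex lies in some bag; for every edge, both endpoints lie together in some bag; and for every vertex, the bags containing it form a connected subtree. Here bags containing vertex 0 are not connected in the tree, so the decomposition is invalid.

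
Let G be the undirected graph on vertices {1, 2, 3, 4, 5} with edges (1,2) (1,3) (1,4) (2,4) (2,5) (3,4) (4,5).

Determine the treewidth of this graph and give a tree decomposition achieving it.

Treewidth 2.
Bags: B1 = {1, 3, 4}  B2 = {1, 2, 4}  B3 = {2, 4, 5}
Tree: B1–B2, B2–B3

Each bag holds 3 vertices, so the decomposition has width 2, which upper-bounds the treewidth. On the other hand G contains the 3-clique {1, 2, 4}. A clique must lie in a single bag of any decomposition, so no decomposition can have width below 2. Therefore the treewidth is 2.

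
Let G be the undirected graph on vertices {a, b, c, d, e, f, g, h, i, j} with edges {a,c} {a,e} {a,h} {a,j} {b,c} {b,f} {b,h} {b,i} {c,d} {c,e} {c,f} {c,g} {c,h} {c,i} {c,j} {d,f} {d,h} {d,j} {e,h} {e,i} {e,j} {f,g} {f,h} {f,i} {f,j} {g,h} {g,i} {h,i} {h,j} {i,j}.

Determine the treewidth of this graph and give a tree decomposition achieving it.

Treewidth 4.
Bags: B1 = {c, f, h, i, j}  B2 = {c, e, h, i, j}  B3 = {b, c, f, h, i}  B4 = {c, d, f, h, j}  B5 = {c, f, g, h, i}  B6 = {a, c, e, h, j}
Tree: B1–B2, B1–B3, B1–B4, B3–B5, B2–B6

Each bag holds 5 vertices, so the decomposition has width 4, which upper-bounds the treewidth. On the other hand G contains the 5-clique {a, c, e, h, j}. A clique must lie in a single bag of any decomposition, so no decomposition can have width below 4. Therefore the treewidth is 4.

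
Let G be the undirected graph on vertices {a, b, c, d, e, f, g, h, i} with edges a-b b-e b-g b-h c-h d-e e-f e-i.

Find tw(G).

1

A width-1 tree decomposition is:
Bags: B1 = {e, i}  B2 = {b, e}  B3 = {e, f}  B4 = {b, h}  B5 = {c, h}  B6 = {a, b}  B7 = {d, e}  B8 = {b, g}
Tree: B1–B2, B2–B3, B2–B4, B4–B5, B2–B6, B2–B7, B6–B8
Every bag has size at most 2, so the width is 2 − 1 = 1 and tw(G) ≤ 1. Any graph with an edge has treewidth ≥ 1, and G has the edge i–e. Combining the bounds, tw(G) = 1.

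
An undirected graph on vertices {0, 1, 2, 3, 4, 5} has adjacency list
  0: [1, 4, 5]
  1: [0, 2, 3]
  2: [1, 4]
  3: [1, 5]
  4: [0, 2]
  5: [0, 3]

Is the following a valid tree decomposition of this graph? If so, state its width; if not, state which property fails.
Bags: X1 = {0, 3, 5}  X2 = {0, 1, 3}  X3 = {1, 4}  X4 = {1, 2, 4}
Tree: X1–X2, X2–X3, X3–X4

A tree decomposition must satisfy three properties: every vertex lies in some bag; for every edge, both endpoints lie together in some bag; and for every vertex, the bags containing it form a connected subtree. Here edge (0,4) lies in no bag, so the decomposition is invalid.

No — edge (0,4) lies in no bag.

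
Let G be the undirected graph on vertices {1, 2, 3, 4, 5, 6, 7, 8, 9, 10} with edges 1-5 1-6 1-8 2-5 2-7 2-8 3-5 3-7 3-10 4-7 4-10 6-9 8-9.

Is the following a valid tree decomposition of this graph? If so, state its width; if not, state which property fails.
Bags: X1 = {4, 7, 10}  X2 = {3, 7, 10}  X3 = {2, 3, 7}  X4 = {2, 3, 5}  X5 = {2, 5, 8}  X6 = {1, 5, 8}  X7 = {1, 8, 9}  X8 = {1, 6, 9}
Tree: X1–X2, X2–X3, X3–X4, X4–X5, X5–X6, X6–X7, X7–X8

Checking the three conditions: (i) the bags cover all of {1, 2, 3, 4, 5, 6, 7, 8, 9, 10}; (ii) for each edge, some bag contains both endpoints; (iii) the bags containing any fixed vertex form a subtree. All hold, so the decomposition is valid with width 3 − 1 = 2.

Yes; width 2.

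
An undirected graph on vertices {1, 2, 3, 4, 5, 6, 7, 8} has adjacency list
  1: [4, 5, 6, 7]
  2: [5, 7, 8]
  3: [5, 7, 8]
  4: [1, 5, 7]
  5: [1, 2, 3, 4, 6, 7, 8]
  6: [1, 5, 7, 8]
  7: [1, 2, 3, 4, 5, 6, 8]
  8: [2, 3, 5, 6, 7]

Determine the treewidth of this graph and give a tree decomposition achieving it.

Treewidth 3.
Bags: B1 = {5, 6, 7, 8}  B2 = {3, 5, 7, 8}  B3 = {1, 5, 6, 7}  B4 = {1, 4, 5, 7}  B5 = {2, 5, 7, 8}
Tree: B1–B2, B1–B3, B3–B4, B1–B5

Every bag has size at most 4, so the width is 4 − 1 = 3 and tw(G) ≤ 3. For the lower bound, the 4 vertices {2, 5, 7, 8} are pairwise adjacent, and any tree decomposition puts a clique entirely inside one bag — forcing width ≥ 3. Therefore the treewidth is 3.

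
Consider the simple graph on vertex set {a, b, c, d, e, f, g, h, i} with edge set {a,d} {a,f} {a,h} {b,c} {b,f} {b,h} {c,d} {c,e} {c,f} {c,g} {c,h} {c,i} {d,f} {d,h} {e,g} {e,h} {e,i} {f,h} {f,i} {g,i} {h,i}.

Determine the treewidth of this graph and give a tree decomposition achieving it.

Each bag holds 4 vertices, so the decomposition has width 3, which upper-bounds the treewidth. For the lower bound, the 4 vertices {c, e, g, i} are pairwise adjacent, and any tree decomposition puts a clique entirely inside one bag — forcing width ≥ 3. The upper and lower bounds meet at 3, so that is the treewidth.

Treewidth 3.
One optimal decomposition is:
Bags: B1 = {c, f, h, i}  B2 = {c, e, h, i}  B3 = {c, d, f, h}  B4 = {a, d, f, h}  B5 = {b, c, f, h}  B6 = {c, e, g, i}
Tree: B1–B2, B1–B3, B3–B4, B1–B5, B2–B6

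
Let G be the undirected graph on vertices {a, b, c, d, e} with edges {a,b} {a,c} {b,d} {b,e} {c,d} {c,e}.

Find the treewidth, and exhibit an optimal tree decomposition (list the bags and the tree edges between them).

Every bag has size at most 3, so the width is 3 − 1 = 2 and tw(G) ≤ 2. Since b–d–c–e–b is a cycle in G, G is not acyclic. Forests are exactly the graphs of treewidth ≤ 1, so tw(G) ≥ 2. Therefore the treewidth is 2.

Treewidth 2.
One such decomposition:
Bags: B1 = {b, c, d}  B2 = {b, c, e}  B3 = {a, b, c}
Tree: B1–B2, B2–B3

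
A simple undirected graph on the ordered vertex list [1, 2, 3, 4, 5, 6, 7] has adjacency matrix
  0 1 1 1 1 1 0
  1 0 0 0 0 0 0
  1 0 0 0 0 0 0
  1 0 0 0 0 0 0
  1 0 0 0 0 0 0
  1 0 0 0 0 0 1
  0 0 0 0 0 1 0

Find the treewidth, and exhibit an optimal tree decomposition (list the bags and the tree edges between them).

Every bag has size at most 2, so the width is 2 − 1 = 1 and tw(G) ≤ 1. Any graph with an edge has treewidth ≥ 1, and G has the edge 1–3. Combining the bounds, tw(G) = 1.

Treewidth 1.
One such decomposition:
Bags: B1 = {1, 3}  B2 = {1, 2}  B3 = {1, 6}  B4 = {1, 4}  B5 = {1, 5}  B6 = {6, 7}
Tree: B1–B2, B2–B3, B2–B4, B2–B5, B3–B6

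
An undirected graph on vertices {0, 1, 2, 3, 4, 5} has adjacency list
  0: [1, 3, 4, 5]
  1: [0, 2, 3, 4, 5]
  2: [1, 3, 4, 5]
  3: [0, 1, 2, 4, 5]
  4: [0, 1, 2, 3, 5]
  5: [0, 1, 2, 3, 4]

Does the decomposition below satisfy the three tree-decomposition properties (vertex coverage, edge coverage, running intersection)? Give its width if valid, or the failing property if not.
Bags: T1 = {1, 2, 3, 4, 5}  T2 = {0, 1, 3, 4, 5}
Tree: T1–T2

Every vertex of G appears in some bag (union = {0, 1, 2, 3, 4, 5}); every edge is covered by a bag; and for each vertex v the set of bags containing v is connected in the bag tree. The decomposition is therefore valid. The largest bag has 5 vertices, so the width is 4.

Yes; width 4.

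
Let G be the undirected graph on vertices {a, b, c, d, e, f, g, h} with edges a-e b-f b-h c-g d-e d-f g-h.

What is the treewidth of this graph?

1

A width-1 tree decomposition is:
Bags: B1 = {c, g}  B2 = {g, h}  B3 = {b, h}  B4 = {b, f}  B5 = {d, f}  B6 = {d, e}  B7 = {a, e}
Tree: B1–B2, B2–B3, B3–B4, B4–B5, B5–B6, B6–B7
The largest bag has 2 vertices, giving width 1; this decomposition certifies tw(G) ≤ 1. G has an edge, so its treewidth is at least 1. Therefore the treewidth is 1.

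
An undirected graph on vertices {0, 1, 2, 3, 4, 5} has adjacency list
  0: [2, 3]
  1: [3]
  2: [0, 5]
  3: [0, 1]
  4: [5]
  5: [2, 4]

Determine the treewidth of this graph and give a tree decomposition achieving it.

Treewidth 1.
One optimal decomposition is:
Bags: B1 = {1, 3}  B2 = {0, 3}  B3 = {0, 2}  B4 = {2, 5}  B5 = {4, 5}
Tree: B1–B2, B2–B3, B3–B4, B4–B5

Every bag has size at most 2, so the width is 2 − 1 = 1 and tw(G) ≤ 1. Any graph with an edge has treewidth ≥ 1, and G has the edge 1–3. Therefore the treewidth is 1.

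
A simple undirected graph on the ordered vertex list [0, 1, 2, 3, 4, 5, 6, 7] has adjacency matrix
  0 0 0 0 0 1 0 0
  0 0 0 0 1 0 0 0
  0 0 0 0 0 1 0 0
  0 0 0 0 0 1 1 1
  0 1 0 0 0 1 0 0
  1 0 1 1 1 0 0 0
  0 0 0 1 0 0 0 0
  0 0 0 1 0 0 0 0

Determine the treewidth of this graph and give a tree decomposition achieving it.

Treewidth 1.
One such decomposition:
Bags: B1 = {3, 5}  B2 = {3, 6}  B3 = {4, 5}  B4 = {1, 4}  B5 = {3, 7}  B6 = {0, 5}  B7 = {2, 5}
Tree: B1–B2, B1–B3, B3–B4, B1–B5, B3–B6, B3–B7

The largest bag has 2 vertices, giving width 1; this decomposition certifies tw(G) ≤ 1. Any graph with an edge has treewidth ≥ 1, and G has the edge 3–5. Combining the bounds, tw(G) = 1.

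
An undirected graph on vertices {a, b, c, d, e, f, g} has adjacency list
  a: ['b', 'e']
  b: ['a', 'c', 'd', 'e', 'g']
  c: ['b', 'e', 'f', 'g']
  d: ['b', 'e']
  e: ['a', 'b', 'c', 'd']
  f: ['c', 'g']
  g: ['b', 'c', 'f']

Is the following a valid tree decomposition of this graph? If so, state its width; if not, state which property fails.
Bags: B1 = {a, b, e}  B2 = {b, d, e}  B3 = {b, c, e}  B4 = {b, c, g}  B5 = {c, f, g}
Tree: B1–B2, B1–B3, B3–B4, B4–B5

Vertex coverage: the bags together contain {a, b, c, d, e, f, g}, the full vertex set. Edge coverage: each edge of G has both endpoints in at least one bag. Running intersection: for every vertex, the bags containing it form a connected subtree. All three properties hold, so this is a valid tree decomposition of width max|bag| − 1 = 2, and hence tw(G) ≤ 2.

Yes; width 2.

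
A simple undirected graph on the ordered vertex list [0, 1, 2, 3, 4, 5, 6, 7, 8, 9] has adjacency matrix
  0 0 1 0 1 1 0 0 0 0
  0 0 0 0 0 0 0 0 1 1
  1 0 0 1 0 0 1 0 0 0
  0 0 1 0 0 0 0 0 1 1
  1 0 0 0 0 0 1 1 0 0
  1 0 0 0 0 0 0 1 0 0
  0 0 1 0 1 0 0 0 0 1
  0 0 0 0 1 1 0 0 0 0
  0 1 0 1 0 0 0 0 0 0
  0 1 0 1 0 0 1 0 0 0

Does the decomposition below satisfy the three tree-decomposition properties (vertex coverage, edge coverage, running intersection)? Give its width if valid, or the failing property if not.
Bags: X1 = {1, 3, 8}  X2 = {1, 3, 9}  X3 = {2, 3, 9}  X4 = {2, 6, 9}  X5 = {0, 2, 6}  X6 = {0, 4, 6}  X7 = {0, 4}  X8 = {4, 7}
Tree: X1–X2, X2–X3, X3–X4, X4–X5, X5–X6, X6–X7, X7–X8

A tree decomposition must satisfy three properties: every vertex lies in some bag; for every edge, both endpoints lie together in some bag; and for every vertex, the bags containing it form a connected subtree. Here vertex 5 appears in no bag, so the decomposition is invalid.

No — vertex 5 appears in no bag.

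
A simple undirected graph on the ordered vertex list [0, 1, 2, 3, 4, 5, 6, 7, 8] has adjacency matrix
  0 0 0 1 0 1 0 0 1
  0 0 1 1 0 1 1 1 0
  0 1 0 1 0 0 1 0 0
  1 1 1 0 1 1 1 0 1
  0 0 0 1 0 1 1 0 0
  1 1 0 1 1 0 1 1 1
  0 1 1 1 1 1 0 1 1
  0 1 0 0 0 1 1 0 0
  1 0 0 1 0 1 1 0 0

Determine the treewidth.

A width-3 tree decomposition is:
Bags: B1 = {1, 3, 5, 6}  B2 = {3, 5, 6, 8}  B3 = {0, 3, 5, 8}  B4 = {1, 2, 3, 6}  B5 = {3, 4, 5, 6}  B6 = {1, 5, 6, 7}
Tree: B1–B2, B2–B3, B1–B4, B1–B5, B1–B6
Each bag holds 4 vertices, so the decomposition has width 3, which upper-bounds the treewidth. Conversely, {1, 2, 3, 6} is a clique of size 4, and the vertices of any clique must share a bag in every tree decomposition; so some bag has ≥ 4 vertices and tw(G) ≥ 3. The upper and lower bounds meet at 3, so that is the treewidth.

3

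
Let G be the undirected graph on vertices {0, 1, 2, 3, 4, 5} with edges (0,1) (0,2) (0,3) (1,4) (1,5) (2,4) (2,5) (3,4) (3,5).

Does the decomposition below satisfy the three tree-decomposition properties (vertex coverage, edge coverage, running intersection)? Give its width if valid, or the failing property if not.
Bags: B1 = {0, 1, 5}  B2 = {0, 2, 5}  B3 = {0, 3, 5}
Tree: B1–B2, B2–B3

A tree decomposition must satisfy three properties: every vertex lies in some bag; for every edge, both endpoints lie together in some bag; and for every vertex, the bags containing it form a connected subtree. Here vertex 4 appears in no bag, so the decomposition is invalid.

No — vertex 4 appears in no bag.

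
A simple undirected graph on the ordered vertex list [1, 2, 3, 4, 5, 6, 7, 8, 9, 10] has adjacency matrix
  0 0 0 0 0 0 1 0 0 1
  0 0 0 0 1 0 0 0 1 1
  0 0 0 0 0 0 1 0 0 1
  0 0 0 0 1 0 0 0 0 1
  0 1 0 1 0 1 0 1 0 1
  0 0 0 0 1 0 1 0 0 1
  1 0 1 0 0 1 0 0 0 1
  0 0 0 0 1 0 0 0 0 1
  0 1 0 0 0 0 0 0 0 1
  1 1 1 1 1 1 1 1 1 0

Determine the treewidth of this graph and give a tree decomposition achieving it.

The largest bag has 3 vertices, giving width 2; this decomposition certifies tw(G) ≤ 2. On the other hand G contains the 3-clique {1, 7, 10}. A clique must lie in a single bag of any decomposition, so no decomposition can have width below 2. Therefore the treewidth is 2.

Treewidth 2.
One such decomposition:
Bags: B1 = {5, 8, 10}  B2 = {5, 6, 10}  B3 = {6, 7, 10}  B4 = {2, 5, 10}  B5 = {1, 7, 10}  B6 = {2, 9, 10}  B7 = {3, 7, 10}  B8 = {4, 5, 10}
Tree: B1–B2, B2–B3, B1–B4, B3–B5, B4–B6, B5–B7, B2–B8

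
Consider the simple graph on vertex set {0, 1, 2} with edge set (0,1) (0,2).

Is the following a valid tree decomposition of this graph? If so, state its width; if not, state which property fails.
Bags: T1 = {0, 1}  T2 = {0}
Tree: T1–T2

A tree decomposition must satisfy three properties: every vertex lies in some bag; for every edge, both endpoints lie together in some bag; and for every vertex, the bags containing it form a connected subtree. Here vertex 2 appears in no bag, so the decomposition is invalid.

No — vertex 2 appears in no bag.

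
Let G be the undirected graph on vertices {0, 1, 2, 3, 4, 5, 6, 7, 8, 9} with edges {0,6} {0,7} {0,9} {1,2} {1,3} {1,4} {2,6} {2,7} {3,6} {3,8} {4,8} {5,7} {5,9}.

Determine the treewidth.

2

A width-2 tree decomposition is:
Bags: B1 = {5, 7, 9}  B2 = {0, 7, 9}  B3 = {0, 2, 7}  B4 = {0, 2, 6}  B5 = {1, 2, 6}  B6 = {1, 3, 6}  B7 = {1, 3, 4}  B8 = {3, 4, 8}
Tree: B1–B2, B2–B3, B3–B4, B4–B5, B5–B6, B6–B7, B7–B8
The largest bag has 3 vertices, giving width 2; this decomposition certifies tw(G) ≤ 2. The edges 5–9–0–7–5 form a cycle, so G is not a tree and its treewidth is at least 2. The upper and lower bounds meet at 2, so that is the treewidth.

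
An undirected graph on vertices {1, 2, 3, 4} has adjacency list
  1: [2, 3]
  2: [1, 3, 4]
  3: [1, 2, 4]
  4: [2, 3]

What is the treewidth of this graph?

2

A width-2 tree decomposition is:
Bags: B1 = {1, 2, 3}  B2 = {2, 3, 4}
Tree: B1–B2
Every bag has size at most 3, so the width is 3 − 1 = 2 and tw(G) ≤ 2. For the lower bound, the 3 vertices {1, 2, 3} are pairwise adjacent, and any tree decomposition puts a clique entirely inside one bag — forcing width ≥ 2. Hence tw(G) = 2 exactly.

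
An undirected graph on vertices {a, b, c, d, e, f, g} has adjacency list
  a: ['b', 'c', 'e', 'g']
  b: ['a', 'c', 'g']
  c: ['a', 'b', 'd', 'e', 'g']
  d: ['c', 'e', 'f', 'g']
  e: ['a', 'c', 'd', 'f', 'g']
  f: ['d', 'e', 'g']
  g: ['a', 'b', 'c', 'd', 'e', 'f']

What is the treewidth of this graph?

A width-3 tree decomposition is:
Bags: B1 = {d, e, f, g}  B2 = {c, d, e, g}  B3 = {a, c, e, g}  B4 = {a, b, c, g}
Tree: B1–B2, B2–B3, B3–B4
Each bag holds 4 vertices, so the decomposition has width 3, which upper-bounds the treewidth. On the other hand G contains the 4-clique {c, d, e, g}. A clique must lie in a single bag of any decomposition, so no decomposition can have width below 3. Hence tw(G) = 3 exactly.

3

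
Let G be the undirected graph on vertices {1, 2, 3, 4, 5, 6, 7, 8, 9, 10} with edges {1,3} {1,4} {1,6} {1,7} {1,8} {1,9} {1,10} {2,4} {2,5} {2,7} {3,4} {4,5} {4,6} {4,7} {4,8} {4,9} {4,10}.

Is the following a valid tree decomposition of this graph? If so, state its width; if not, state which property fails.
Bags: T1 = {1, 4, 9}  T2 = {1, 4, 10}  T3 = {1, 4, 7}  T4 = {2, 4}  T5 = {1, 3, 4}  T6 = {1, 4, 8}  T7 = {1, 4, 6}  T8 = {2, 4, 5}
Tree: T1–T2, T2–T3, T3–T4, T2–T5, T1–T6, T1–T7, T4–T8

A tree decomposition must satisfy three properties: every vertex lies in some bag; for every edge, both endpoints lie together in some bag; and for every vertex, the bags containing it form a connected subtree. Here edge (7,2) lies in no bag, so the decomposition is invalid.

No — edge (7,2) lies in no bag.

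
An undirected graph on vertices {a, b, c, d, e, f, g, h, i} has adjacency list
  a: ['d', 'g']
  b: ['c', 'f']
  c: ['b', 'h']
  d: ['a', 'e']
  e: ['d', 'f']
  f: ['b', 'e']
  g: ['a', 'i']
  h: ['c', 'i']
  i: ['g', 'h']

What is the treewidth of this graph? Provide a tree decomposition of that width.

Treewidth 2.
One such decomposition:
Bags: B1 = {a, g, i}  B2 = {a, h, i}  B3 = {a, c, h}  B4 = {a, b, c}  B5 = {a, b, f}  B6 = {a, e, f}  B7 = {a, d, e}
Tree: B1–B2, B2–B3, B3–B4, B4–B5, B5–B6, B6–B7

The largest bag has 3 vertices, giving width 2; this decomposition certifies tw(G) ≤ 2. For the lower bound, G contains the cycle a–g–i–h–c–b–f–e–d–a, so G is not a forest; only forests have treewidth ≤ 1, hence tw(G) ≥ 2. Therefore the treewidth is 2.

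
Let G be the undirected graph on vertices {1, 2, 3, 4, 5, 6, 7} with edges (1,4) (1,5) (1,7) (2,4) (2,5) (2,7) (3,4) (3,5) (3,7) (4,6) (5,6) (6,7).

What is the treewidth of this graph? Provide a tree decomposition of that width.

The largest bag has 4 vertices, giving width 3; this decomposition certifies tw(G) ≤ 3. For the lower bound: the 4 vertex sets {3,7}, {1,4}, {5}, {2} are disjoint, each induces a connected subgraph, and every pair is joined by at least one edge of G. Contracting each set to a single vertex therefore yields K_{4} as a minor, and since treewidth is minor-monotone, tw(G) ≥ tw(K_{4}) = 3. Therefore the treewidth is 3.

Treewidth 3.
Bags: B1 = {3, 4, 5, 7}  B2 = {1, 4, 5, 7}  B3 = {2, 4, 5, 7}  B4 = {4, 5, 6, 7}
Tree: B1–B2, B2–B3, B3–B4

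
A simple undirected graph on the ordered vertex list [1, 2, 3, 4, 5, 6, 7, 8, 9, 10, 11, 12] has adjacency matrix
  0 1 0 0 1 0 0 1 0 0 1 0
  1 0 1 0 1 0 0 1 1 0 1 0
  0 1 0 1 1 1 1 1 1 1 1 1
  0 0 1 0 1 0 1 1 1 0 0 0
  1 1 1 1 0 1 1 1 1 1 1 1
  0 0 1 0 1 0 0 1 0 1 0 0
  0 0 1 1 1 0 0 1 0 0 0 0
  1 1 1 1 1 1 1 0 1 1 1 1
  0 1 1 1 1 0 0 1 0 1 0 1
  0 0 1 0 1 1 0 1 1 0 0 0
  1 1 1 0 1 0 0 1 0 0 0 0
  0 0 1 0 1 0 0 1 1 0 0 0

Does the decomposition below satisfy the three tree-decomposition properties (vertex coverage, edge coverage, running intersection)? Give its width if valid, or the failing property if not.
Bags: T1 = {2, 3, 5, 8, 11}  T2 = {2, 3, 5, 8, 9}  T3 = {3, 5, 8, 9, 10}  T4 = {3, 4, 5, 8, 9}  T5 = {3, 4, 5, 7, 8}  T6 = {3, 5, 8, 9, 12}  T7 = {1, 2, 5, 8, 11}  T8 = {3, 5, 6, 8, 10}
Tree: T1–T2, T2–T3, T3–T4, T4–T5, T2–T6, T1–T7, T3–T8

Yes; width 4.

Vertex coverage: the bags together contain {1, 2, 3, 4, 5, 6, 7, 8, 9, 10, 11, 12}, the full vertex set. Edge coverage: each edge of G has both endpoints in at least one bag. Running intersection: for every vertex, the bags containing it form a connected subtree. All three properties hold, so this is a valid tree decomposition of width max|bag| − 1 = 4, and hence tw(G) ≤ 4.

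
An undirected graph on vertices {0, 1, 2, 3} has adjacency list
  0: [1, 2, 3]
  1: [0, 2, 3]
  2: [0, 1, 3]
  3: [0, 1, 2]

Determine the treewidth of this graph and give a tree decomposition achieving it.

Treewidth 3.
One optimal decomposition is:
Bags: B1 = {0, 1, 2, 3}
Tree: (single bag)

A single bag containing all 4 vertices is trivially a valid decomposition of width 3. Conversely, {0, 1, 2, 3} is a clique of size 4, and the vertices of any clique must share a bag in every tree decomposition; so some bag has ≥ 4 vertices and tw(G) ≥ 3. Combining the bounds, tw(G) = 3.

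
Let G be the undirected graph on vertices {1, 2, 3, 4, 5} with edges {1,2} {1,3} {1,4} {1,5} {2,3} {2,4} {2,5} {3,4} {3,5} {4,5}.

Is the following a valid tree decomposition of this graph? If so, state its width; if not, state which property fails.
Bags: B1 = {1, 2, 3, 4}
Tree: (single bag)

No — vertex 5 appears in no bag.

A tree decomposition must satisfy three properties: every vertex lies in some bag; for every edge, both endpoints lie together in some bag; and for every vertex, the bags containing it form a connected subtree. Here vertex 5 appears in no bag, so the decomposition is invalid.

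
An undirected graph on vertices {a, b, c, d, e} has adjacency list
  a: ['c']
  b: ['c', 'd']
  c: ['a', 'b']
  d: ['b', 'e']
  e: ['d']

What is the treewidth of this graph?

1

A width-1 tree decomposition is:
Bags: B1 = {d, e}  B2 = {b, d}  B3 = {b, c}  B4 = {a, c}
Tree: B1–B2, B2–B3, B3–B4
Each bag holds 2 vertices, so the decomposition has width 1, which upper-bounds the treewidth. G has an edge, so its treewidth is at least 1. Therefore the treewidth is 1.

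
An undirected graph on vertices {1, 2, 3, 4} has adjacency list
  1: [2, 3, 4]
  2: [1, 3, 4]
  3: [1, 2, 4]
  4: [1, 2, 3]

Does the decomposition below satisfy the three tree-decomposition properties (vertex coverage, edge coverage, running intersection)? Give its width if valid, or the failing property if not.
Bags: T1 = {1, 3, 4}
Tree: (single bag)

No — vertex 2 appears in no bag.

A tree decomposition must satisfy three properties: every vertex lies in some bag; for every edge, both endpoints lie together in some bag; and for every vertex, the bags containing it form a connected subtree. Here vertex 2 appears in no bag, so the decomposition is invalid.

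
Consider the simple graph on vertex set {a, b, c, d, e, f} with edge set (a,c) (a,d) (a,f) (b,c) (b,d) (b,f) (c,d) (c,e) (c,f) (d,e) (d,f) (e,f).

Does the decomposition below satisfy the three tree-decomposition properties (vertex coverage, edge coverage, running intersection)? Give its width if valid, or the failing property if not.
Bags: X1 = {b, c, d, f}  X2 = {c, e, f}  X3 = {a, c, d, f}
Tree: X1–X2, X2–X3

A tree decomposition must satisfy three properties: every vertex lies in some bag; for every edge, both endpoints lie together in some bag; and for every vertex, the bags containing it form a connected subtree. Here edge (d,e) lies in no bag, so the decomposition is invalid.

No — edge (d,e) lies in no bag.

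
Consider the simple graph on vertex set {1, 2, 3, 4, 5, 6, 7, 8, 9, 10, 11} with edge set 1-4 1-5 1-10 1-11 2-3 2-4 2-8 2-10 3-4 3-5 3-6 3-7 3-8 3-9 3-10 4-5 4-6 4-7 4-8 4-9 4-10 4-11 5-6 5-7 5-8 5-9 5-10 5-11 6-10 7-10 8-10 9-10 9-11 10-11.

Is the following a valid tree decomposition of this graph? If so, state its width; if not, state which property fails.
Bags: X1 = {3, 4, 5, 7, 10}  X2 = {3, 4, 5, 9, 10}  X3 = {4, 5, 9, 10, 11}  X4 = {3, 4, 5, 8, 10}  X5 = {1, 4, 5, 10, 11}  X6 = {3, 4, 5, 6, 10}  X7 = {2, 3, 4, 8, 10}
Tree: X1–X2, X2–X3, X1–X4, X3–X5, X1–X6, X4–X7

Vertex coverage: the bags together contain {1, 2, 3, 4, 5, 6, 7, 8, 9, 10, 11}, the full vertex set. Edge coverage: each edge of G has both endpoints in at least one bag. Running intersection: for every vertex, the bags containing it form a connected subtree. All three properties hold, so this is a valid tree decomposition of width max|bag| − 1 = 4, and hence tw(G) ≤ 4.

Yes; width 4.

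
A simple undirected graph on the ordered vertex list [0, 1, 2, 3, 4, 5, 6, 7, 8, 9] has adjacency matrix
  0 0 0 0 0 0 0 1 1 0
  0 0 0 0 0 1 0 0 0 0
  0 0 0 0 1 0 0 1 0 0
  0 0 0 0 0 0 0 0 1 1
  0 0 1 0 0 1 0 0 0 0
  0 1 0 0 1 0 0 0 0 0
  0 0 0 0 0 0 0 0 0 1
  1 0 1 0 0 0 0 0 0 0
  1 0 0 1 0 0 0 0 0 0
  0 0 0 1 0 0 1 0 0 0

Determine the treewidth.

1

A width-1 tree decomposition is:
Bags: B1 = {1, 5}  B2 = {4, 5}  B3 = {2, 4}  B4 = {2, 7}  B5 = {0, 7}  B6 = {0, 8}  B7 = {3, 8}  B8 = {3, 9}  B9 = {6, 9}
Tree: B1–B2, B2–B3, B3–B4, B4–B5, B5–B6, B6–B7, B7–B8, B8–B9
The largest bag has 2 vertices, giving width 1; this decomposition certifies tw(G) ≤ 1. Any graph with an edge has treewidth ≥ 1, and G has the edge 1–5. Therefore the treewidth is 1.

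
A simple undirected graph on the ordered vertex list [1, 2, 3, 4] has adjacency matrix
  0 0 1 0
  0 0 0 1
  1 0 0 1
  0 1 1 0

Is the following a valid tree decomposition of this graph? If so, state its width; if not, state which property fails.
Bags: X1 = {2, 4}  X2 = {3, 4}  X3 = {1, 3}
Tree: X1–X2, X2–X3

Yes; width 1.

Checking the three conditions: (i) the bags cover all of {1, 2, 3, 4}; (ii) for each edge, some bag contains both endpoints; (iii) the bags containing any fixed vertex form a subtree. All hold, so the decomposition is valid with width 2 − 1 = 1.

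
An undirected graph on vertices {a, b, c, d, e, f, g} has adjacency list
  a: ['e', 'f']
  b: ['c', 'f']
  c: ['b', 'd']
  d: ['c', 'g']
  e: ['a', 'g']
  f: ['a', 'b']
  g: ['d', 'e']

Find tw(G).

2

A width-2 tree decomposition is:
Bags: B1 = {a, e, g}  B2 = {a, f, g}  B3 = {b, f, g}  B4 = {b, c, g}  B5 = {c, d, g}
Tree: B1–B2, B2–B3, B3–B4, B4–B5
Each bag holds 3 vertices, so the decomposition has width 2, which upper-bounds the treewidth. The edges g–e–a–f–b–c–d–g form a cycle, so G is not a tree and its treewidth is at least 2. The upper and lower bounds meet at 2, so that is the treewidth.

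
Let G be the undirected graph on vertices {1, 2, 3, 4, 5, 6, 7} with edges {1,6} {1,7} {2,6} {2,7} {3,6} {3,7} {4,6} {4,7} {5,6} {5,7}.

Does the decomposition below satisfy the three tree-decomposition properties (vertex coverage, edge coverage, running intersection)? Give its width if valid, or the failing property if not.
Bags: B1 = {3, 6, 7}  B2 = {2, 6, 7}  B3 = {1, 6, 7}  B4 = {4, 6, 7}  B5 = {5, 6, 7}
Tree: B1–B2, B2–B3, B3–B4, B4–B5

Checking the three conditions: (i) the bags cover all of {1, 2, 3, 4, 5, 6, 7}; (ii) for each edge, some bag contains both endpoints; (iii) the bags containing any fixed vertex form a subtree. All hold, so the decomposition is valid with width 3 − 1 = 2.

Yes; width 2.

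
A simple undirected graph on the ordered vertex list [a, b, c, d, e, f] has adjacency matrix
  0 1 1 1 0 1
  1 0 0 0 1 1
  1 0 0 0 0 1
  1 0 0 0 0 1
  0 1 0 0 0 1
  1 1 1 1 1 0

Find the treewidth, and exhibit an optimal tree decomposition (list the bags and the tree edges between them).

Treewidth 2.
One such decomposition:
Bags: B1 = {a, d, f}  B2 = {a, b, f}  B3 = {b, e, f}  B4 = {a, c, f}
Tree: B1–B2, B2–B3, B1–B4

The largest bag has 3 vertices, giving width 2; this decomposition certifies tw(G) ≤ 2. Conversely, {b, e, f} is a clique of size 3, and the vertices of any clique must share a bag in every tree decomposition; so some bag has ≥ 3 vertices and tw(G) ≥ 2. Therefore the treewidth is 2.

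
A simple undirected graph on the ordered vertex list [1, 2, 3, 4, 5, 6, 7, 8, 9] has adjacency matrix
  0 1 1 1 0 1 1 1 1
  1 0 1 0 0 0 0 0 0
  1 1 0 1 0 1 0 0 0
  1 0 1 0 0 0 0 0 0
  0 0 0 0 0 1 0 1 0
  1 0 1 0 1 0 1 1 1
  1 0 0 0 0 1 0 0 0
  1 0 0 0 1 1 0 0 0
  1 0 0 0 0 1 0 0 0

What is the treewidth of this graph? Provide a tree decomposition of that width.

Each bag holds 3 vertices, so the decomposition has width 2, which upper-bounds the treewidth. For the lower bound, the 3 vertices {1, 2, 3} are pairwise adjacent, and any tree decomposition puts a clique entirely inside one bag — forcing width ≥ 2. The upper and lower bounds meet at 2, so that is the treewidth.

Treewidth 2.
One such decomposition:
Bags: B1 = {1, 6, 7}  B2 = {1, 6, 8}  B3 = {1, 3, 6}  B4 = {1, 3, 4}  B5 = {1, 2, 3}  B6 = {5, 6, 8}  B7 = {1, 6, 9}
Tree: B1–B2, B2–B3, B3–B4, B3–B5, B2–B6, B3–B7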